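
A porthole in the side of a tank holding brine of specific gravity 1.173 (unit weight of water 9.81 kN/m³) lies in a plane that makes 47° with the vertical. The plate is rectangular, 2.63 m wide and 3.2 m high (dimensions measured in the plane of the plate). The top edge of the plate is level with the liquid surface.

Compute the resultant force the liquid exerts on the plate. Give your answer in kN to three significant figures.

γ = 1.173 × 9.81 = 11.50713 kN/m³.
The plate makes 47° with the vertical, i.e. θ = 90° − 47° = 43° to the horizontal. Measuring y along the incline from the free-surface line, vertical depth h = y·sinθ with sinθ = 0.681998.
The centroid lies 3.2/2 = 1.6 m below the top edge, so y_c = 1.6 m and h_c = 1.6 × 0.681998 = 1.0912 m.
A = 2.63 × 3.2 = 8.416 m².
Resultant F = γ·h_c·A = 11.50713 × 1.0912 × 8.416 = 105.676 kN.

F ≈ 106 kN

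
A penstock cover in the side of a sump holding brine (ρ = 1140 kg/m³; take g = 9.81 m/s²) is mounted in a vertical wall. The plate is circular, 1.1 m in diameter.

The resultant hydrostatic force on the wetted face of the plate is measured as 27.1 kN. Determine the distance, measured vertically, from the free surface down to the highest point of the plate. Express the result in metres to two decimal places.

d_top ≈ 2.00 m

γ = ρg = 1140 × 9.81 / 1000 = 11.1834 kN/m³.
A = π(0.55)² = 0.950332 m².
From F = γ·h_c·A, the centroid depth is h_c = 27.1/(11.1834 × 0.950332) = 2.54988 m.
The centroid is at the centre, 0.55 m below the top of the plate, so the highest point sits at h_top = 2.54988 − 0.55 = 1.99988 m below the surface.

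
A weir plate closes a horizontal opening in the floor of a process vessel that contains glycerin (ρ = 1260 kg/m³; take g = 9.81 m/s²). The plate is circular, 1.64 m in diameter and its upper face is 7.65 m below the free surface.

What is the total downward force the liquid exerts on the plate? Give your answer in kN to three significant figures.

γ = ρg = 1260 × 9.81 / 1000 = 12.3606 kN/m³.
The plate is horizontal, so pressure is uniform at p = γ·h = 12.3606 × 7.65 = 94.5586 kN/m².
A = π(0.82)² = 2.11241 m².
F = p·A = 94.5586 × 2.11241 = 199.747 kN.

F ≈ 200 kN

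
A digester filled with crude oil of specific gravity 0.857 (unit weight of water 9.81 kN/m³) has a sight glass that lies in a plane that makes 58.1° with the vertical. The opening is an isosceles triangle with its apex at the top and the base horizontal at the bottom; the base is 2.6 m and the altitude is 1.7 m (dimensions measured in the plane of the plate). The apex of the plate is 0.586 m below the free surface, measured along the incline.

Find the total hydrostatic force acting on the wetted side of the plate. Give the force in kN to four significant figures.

F ≈ 16.88 kN

γ = 0.857 × 9.81 = 8.40717 kN/m³.
The plate makes 58.1° with the vertical, i.e. θ = 90° − 58.1° = 31.9° to the horizontal. Measuring y along the incline from the free-surface line, vertical depth h = y·sinθ with sinθ = 0.528438.
With the apex up, the centroid sits 2h/3 = 2 × 1.7/3 = 1.13333 m below the apex, so y_c = 0.586 + 1.13333 = 1.71933 m and h_c = 1.71933 × 0.528438 = 0.908559 m.
A = ½ × 2.6 × 1.7 = 2.21 m².
Resultant F = γ·h_c·A = 8.40717 × 0.908559 × 2.21 = 16.8809 kN.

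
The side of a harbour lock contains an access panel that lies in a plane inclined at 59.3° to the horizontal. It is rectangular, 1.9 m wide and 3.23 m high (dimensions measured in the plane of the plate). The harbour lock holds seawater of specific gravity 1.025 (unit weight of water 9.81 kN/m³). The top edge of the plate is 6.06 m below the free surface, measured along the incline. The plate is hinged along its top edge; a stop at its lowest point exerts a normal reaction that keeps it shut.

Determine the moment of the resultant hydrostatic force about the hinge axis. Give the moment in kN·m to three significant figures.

γ = 1.025 × 9.81 = 10.05525 kN/m³.
Let θ = 59.3° be the plate's angle to the horizontal; measure y along the incline from where the plane meets the free surface. Vertical depth h = y·sinθ with sinθ = 0.859852.
The centroid lies 3.23/2 = 1.615 m below the top edge, so y_c = 6.06 + 1.615 = 7.675 m and h_c = 7.675 × 0.859852 = 6.59936 m.
A = 1.9 × 3.23 = 6.137 m².
Resultant F = γ·h_c·A = 10.05525 × 6.59936 × 6.137 = 407.24 kN.
I_c = b·h³/12 = 1.9 × 3.23³/12 = 5.33556 m⁴.
Centre of pressure: y_p = y_c + I_c/(y_c·A) = 7.675 + 5.33556/(7.675 × 6.137) = 7.675 + 0.113278 = 7.78828 m along the plane.
The resultant acts 1.615 + 0.113278 = 1.72828 m (along the plate) below the hinge at the top edge, so the moment about the hinge is M = F × 1.72828 = 407.24 × 1.72828 = 703.825 kN·m.

M ≈ 704 kN·m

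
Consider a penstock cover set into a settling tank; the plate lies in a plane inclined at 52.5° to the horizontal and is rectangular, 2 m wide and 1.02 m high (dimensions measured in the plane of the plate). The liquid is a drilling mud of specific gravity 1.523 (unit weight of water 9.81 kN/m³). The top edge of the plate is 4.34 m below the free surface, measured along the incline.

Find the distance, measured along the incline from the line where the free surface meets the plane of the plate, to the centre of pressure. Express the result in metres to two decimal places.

y_p = 4.87 m

γ = 1.523 × 9.81 = 14.94063 kN/m³.
Let θ = 52.5° be the plate's angle to the horizontal; measure y along the incline from where the plane meets the free surface. Vertical depth h = y·sinθ with sinθ = 0.793353.
The centroid lies 1.02/2 = 0.51 m below the top edge, so y_c = 4.34 + 0.51 = 4.85 m and h_c = 4.85 × 0.793353 = 3.84776 m.
A = 2 × 1.02 = 2.04 m².
Resultant F = γ·h_c·A = 14.94063 × 3.84776 × 2.04 = 117.275 kN.
I_c = b·h³/12 = 2 × 1.02³/12 = 0.176868 m⁴.
Centre of pressure: y_p = y_c + I_c/(y_c·A) = 4.85 + 0.176868/(4.85 × 2.04) = 4.85 + 0.0178763 = 4.86788 m along the plane.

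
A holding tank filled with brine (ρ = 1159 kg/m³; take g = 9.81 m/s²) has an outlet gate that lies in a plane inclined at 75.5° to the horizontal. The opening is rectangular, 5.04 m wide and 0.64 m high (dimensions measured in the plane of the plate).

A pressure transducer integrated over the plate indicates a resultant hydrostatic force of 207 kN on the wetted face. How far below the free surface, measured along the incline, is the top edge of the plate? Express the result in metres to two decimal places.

y_top ≈ 5.51 m

γ = ρg = 1159 × 9.81 / 1000 = 11.36979 kN/m³.
A = 5.04 × 0.64 = 3.2256 m².
From F = γ·h_c·A, the centroid depth is h_c = 207/(11.36979 × 3.2256) = 5.64426 m.
Let θ = 75.5° be the plate's angle to the horizontal; measure y along the incline from where the plane meets the free surface. Vertical depth h = y·sinθ with sinθ = 0.968148.
Along the incline, y_c = h_c/sinθ = 5.64426/0.968148 = 5.82996 m.
The centroid lies 0.64/2 = 0.32 m below the top edge, so the top edge sits at y_top = 5.82996 − 0.32 = 5.50996 m along the incline.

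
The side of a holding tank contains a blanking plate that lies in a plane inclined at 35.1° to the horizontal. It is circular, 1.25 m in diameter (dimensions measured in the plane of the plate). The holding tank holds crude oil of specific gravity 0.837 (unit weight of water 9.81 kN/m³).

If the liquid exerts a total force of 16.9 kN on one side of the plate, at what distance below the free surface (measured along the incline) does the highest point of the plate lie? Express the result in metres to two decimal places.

γ = 0.837 × 9.81 = 8.21097 kN/m³.
A = π(0.625)² = 1.22718 m².
From F = γ·h_c·A, the centroid depth is h_c = 16.9/(8.21097 × 1.22718) = 1.6772 m.
Let θ = 35.1° be the plate's angle to the horizontal; measure y along the incline from where the plane meets the free surface. Vertical depth h = y·sinθ with sinθ = 0.575005.
Along the incline, y_c = h_c/sinθ = 1.6772/0.575005 = 2.91684 m.
The centroid is at the centre, 0.625 m below the top of the plate, so the highest point sits at y_top = 2.91684 − 0.625 = 2.29184 m along the incline.

y_top ≈ 2.29 m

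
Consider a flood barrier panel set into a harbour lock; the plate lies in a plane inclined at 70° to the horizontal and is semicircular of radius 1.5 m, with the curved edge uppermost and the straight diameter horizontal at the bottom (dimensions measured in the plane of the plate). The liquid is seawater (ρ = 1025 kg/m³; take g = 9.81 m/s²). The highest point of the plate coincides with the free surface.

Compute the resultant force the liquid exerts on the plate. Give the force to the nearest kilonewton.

F ≈ 29 kN

γ = ρg = 1025 × 9.81 / 1000 = 10.05525 kN/m³.
Let θ = 70° be the plate's angle to the horizontal; measure y along the incline from where the plane meets the free surface. Vertical depth h = y·sinθ with sinθ = 0.939693.
The centroid lies 4r/(3π) = 0.63662 m above the diameter, so r − 4r/(3π) = 1.5 − 0.63662 = 0.86338 m below the topmost point, so y_c = 0.86338 m and h_c = 0.86338 × 0.939693 = 0.811312 m.
A = πr²/2 = π × 1.5²/2 = 3.53429 m².
Resultant F = γ·h_c·A = 10.05525 × 0.811312 × 3.53429 = 28.8325 kN.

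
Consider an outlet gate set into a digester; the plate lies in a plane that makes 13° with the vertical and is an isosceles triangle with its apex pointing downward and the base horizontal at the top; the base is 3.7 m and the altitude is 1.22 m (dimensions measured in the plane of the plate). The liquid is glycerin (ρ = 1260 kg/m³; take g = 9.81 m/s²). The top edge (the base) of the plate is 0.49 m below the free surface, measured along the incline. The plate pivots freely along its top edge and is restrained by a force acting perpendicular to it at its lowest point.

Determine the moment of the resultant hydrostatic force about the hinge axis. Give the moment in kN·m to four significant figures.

M ≈ 12.16 kN·m

γ = ρg = 1260 × 9.81 / 1000 = 12.3606 kN/m³.
The plate makes 13° with the vertical, i.e. θ = 90° − 13° = 77° to the horizontal. Measuring y along the incline from the free-surface line, vertical depth h = y·sinθ with sinθ = 0.974370.
With the apex down, the centroid sits h/3 = 1.22/3 = 0.406667 m below the base (the top edge), so y_c = 0.49 + 0.406667 = 0.896667 m and h_c = 0.896667 × 0.974370 = 0.873685 m.
A = ½ × 3.7 × 1.22 = 2.257 m².
Resultant F = γ·h_c·A = 12.3606 × 0.873685 × 2.257 = 24.374 kN.
I_c = b·h³/36 = 3.7 × 1.22³/36 = 0.186629 m⁴.
Centre of pressure: y_p = y_c + I_c/(y_c·A) = 0.896667 + 0.186629/(0.896667 × 2.257) = 0.896667 + 0.0922181 = 0.988885 m along the plane.
The resultant acts 0.406667 + 0.0922181 = 0.498885 m (along the plate) below the hinge at the top edge, so the moment about the hinge is M = F × 0.498885 = 24.374 × 0.498885 = 12.1598 kN·m.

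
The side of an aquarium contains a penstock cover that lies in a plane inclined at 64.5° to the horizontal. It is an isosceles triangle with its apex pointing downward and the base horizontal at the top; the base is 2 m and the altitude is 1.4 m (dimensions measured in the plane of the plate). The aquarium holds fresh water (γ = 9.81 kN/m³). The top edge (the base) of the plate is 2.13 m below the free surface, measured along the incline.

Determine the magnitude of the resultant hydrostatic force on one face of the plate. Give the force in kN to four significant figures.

F ≈ 32.19 kN

γ = 9.81 kN/m³.
Let θ = 64.5° be the plate's angle to the horizontal; measure y along the incline from where the plane meets the free surface. Vertical depth h = y·sinθ with sinθ = 0.902585.
With the apex down, the centroid sits h/3 = 1.4/3 = 0.466667 m below the base (the top edge), so y_c = 2.13 + 0.466667 = 2.59667 m and h_c = 2.59667 × 0.902585 = 2.34372 m.
A = ½ × 2 × 1.4 = 1.4 m².
Resultant F = γ·h_c·A = 9.81 × 2.34372 × 1.4 = 32.1887 kN.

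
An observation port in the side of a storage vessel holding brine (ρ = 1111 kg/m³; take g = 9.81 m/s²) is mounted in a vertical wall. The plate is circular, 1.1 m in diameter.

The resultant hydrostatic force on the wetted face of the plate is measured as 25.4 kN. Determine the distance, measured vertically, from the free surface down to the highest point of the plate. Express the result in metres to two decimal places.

d_top ≈ 1.90 m

γ = ρg = 1111 × 9.81 / 1000 = 10.89891 kN/m³.
A = π(0.55)² = 0.950332 m².
From F = γ·h_c·A, the centroid depth is h_c = 25.4/(10.89891 × 0.950332) = 2.45231 m.
The centroid is at the centre, 0.55 m below the top of the plate, so the highest point sits at h_top = 2.45231 − 0.55 = 1.90231 m below the surface.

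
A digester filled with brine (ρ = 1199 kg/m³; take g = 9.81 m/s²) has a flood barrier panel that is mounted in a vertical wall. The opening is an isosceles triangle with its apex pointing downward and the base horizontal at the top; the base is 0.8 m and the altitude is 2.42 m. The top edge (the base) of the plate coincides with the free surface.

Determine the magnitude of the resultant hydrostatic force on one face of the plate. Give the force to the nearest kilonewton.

γ = ρg = 1199 × 9.81 / 1000 = 11.76219 kN/m³.
With the apex down, the centroid sits h/3 = 2.42/3 = 0.806667 m below the base (the top edge), so the centroid depth is h_c = 0.806667 m.
A = ½ × 0.8 × 2.42 = 0.968 m².
Resultant F = γ·h_c·A = 11.76219 × 0.806667 × 0.968 = 9.18455 kN.

F ≈ 9 kN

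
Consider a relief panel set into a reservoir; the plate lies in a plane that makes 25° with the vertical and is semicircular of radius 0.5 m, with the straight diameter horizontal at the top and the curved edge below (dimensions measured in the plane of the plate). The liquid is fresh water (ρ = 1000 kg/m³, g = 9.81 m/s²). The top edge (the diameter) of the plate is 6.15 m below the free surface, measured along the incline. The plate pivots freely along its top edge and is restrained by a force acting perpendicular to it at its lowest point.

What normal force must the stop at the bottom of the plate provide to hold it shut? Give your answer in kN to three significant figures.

P ≈ 9.55 kN

γ = ρg = 1000 × 9.81 = 9810 N/m³ = 9.81 kN/m³.
The plate makes 25° with the vertical, i.e. θ = 90° − 25° = 65° to the horizontal. Measuring y along the incline from the free-surface line, vertical depth h = y·sinθ with sinθ = 0.906308.
The centroid of a semicircle lies 4r/(3π) = 0.212207 m from the diameter, here below the top edge, so y_c = 6.15 + 0.212207 = 6.36221 m and h_c = 6.36221 × 0.906308 = 5.76612 m.
A = πr²/2 = π × 0.5²/2 = 0.392699 m².
Resultant F = γ·h_c·A = 9.81 × 5.76612 × 0.392699 = 22.2133 kN.
I_c = (π/8 − 8/(9π))·r⁴ = 0.109757 × 0.5⁴ = 0.00685981 m⁴.
Centre of pressure: y_p = y_c + I_c/(y_c·A) = 6.36221 + 0.00685981/(6.36221 × 0.392699) = 6.36221 + 0.00274564 = 6.36496 m along the plane.
The resultant acts 0.212207 + 0.00274564 = 0.214953 m (along the plate) below the hinge at the top edge, so the moment about the hinge is M = F × 0.214953 = 22.2133 × 0.214953 = 4.77482 kN·m.
A normal force at the bottom, 0.5 m from the hinge, must supply this moment: P = 4.77482/0.5 = 9.54964 kN.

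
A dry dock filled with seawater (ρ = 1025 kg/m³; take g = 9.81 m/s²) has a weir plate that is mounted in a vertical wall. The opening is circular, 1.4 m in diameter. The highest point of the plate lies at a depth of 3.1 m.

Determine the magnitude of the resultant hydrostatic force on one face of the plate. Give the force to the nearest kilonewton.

F ≈ 59 kN

γ = ρg = 1025 × 9.81 / 1000 = 10.05525 kN/m³.
The centroid is at the centre, 0.7 m below the top of the plate, so the centroid depth is h_c = 3.1 + 0.7 = 3.8 m.
A = π(0.7)² = 1.53938 m².
Resultant F = γ·h_c·A = 10.05525 × 3.8 × 1.53938 = 58.8196 kN.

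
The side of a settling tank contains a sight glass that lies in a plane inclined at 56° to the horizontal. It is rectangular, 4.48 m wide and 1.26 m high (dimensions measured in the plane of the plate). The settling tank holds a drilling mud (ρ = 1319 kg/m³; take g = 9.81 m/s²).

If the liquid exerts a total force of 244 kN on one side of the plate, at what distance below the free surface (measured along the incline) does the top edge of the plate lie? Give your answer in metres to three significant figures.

y_top ≈ 3.40 m

γ = ρg = 1319 × 9.81 / 1000 = 12.93939 kN/m³.
A = 4.48 × 1.26 = 5.6448 m².
From F = γ·h_c·A, the centroid depth is h_c = 244/(12.93939 × 5.6448) = 3.34062 m.
Let θ = 56° be the plate's angle to the horizontal; measure y along the incline from where the plane meets the free surface. Vertical depth h = y·sinθ with sinθ = 0.829038.
Along the incline, y_c = h_c/sinθ = 3.34062/0.829038 = 4.02951 m.
The centroid lies 1.26/2 = 0.63 m below the top edge, so the top edge sits at y_top = 4.02951 − 0.63 = 3.39951 m along the incline.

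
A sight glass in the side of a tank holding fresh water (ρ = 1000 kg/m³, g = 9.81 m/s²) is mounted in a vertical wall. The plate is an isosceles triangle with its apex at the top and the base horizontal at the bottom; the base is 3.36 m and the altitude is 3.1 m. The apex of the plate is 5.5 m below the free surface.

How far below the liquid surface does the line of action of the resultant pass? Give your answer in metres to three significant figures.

h_p = 7.64 m

γ = ρg = 1000 × 9.81 = 9810 N/m³ = 9.81 kN/m³.
With the apex up, the centroid sits 2h/3 = 2 × 3.1/3 = 2.06667 m below the apex, so the centroid depth is h_c = 5.5 + 2.06667 = 7.56667 m.
A = ½ × 3.36 × 3.1 = 5.208 m².
Resultant F = γ·h_c·A = 9.81 × 7.56667 × 5.208 = 386.585 kN.
I_c = b·h³/36 = 3.36 × 3.1³/36 = 2.78049 m⁴.
Centre of pressure: y_p = y_c + I_c/(y_c·A) = 7.56667 + 2.78049/(7.56667 × 5.208) = 7.56667 + 0.0705579 = 7.63723 m along the plane.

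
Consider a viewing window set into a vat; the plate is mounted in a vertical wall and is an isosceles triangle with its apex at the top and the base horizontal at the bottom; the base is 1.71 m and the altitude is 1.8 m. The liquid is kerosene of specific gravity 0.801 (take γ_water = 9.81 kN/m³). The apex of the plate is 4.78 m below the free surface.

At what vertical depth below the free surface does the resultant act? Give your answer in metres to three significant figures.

h_p = 6.01 m

γ = 0.801 × 9.81 = 7.85781 kN/m³.
With the apex up, the centroid sits 2h/3 = 2 × 1.8/3 = 1.2 m below the apex, so the centroid depth is h_c = 4.78 + 1.2 = 5.98 m.
A = ½ × 1.71 × 1.8 = 1.539 m².
Resultant F = γ·h_c·A = 7.85781 × 5.98 × 1.539 = 72.3172 kN.
I_c = b·h³/36 = 1.71 × 1.8³/36 = 0.27702 m⁴.
Centre of pressure: y_p = y_c + I_c/(y_c·A) = 5.98 + 0.27702/(5.98 × 1.539) = 5.98 + 0.0301003 = 6.0101 m along the plane.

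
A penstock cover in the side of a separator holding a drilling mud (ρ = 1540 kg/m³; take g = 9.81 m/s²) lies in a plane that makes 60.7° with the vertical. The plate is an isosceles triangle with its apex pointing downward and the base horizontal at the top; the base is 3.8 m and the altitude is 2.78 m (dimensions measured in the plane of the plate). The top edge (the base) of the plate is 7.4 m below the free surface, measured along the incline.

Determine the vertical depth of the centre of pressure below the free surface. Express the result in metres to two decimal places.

h_p = 4.10 m

γ = ρg = 1540 × 9.81 / 1000 = 15.1074 kN/m³.
The plate makes 60.7° with the vertical, i.e. θ = 90° − 60.7° = 29.3° to the horizontal. Measuring y along the incline from the free-surface line, vertical depth h = y·sinθ with sinθ = 0.489382.
With the apex down, the centroid sits h/3 = 2.78/3 = 0.926667 m below the base (the top edge), so y_c = 7.4 + 0.926667 = 8.32667 m and h_c = 8.32667 × 0.489382 = 4.07492 m.
A = ½ × 3.8 × 2.78 = 5.282 m².
Resultant F = γ·h_c·A = 15.1074 × 4.07492 × 5.282 = 325.168 kN.
I_c = b·h³/36 = 3.8 × 2.78³/36 = 2.26786 m⁴.
Centre of pressure: y_p = y_c + I_c/(y_c·A) = 8.32667 + 2.26786/(8.32667 × 5.282) = 8.32667 + 0.051564 = 8.37823 m along the plane.
Vertically, h_p = y_p·sinθ = 8.37823 × 0.489382 = 4.10015 m.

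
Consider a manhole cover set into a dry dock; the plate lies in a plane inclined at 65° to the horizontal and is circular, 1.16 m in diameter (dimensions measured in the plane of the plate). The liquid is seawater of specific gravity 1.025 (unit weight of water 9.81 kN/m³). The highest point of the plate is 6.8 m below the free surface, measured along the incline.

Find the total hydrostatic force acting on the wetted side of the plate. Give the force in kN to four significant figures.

F ≈ 71.08 kN

γ = 1.025 × 9.81 = 10.05525 kN/m³.
Let θ = 65° be the plate's angle to the horizontal; measure y along the incline from where the plane meets the free surface. Vertical depth h = y·sinθ with sinθ = 0.906308.
The centroid is at the centre, 0.58 m below the top of the plate, so y_c = 6.8 + 0.58 = 7.38 m and h_c = 7.38 × 0.906308 = 6.68855 m.
A = π(0.58)² = 1.05683 m².
Resultant F = γ·h_c·A = 10.05525 × 6.68855 × 1.05683 = 71.0771 kN.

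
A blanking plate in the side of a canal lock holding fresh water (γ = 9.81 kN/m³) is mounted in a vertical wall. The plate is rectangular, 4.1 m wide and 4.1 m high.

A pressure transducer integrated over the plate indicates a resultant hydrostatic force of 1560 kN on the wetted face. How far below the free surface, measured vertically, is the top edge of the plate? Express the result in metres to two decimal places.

γ = 9.81 kN/m³.
A = 4.1 × 4.1 = 16.81 m².
From F = γ·h_c·A, the centroid depth is h_c = 1560/(9.81 × 16.81) = 9.45993 m.
The centroid lies 4.1/2 = 2.05 m below the top edge, so the top edge sits at h_top = 9.45993 − 2.05 = 7.40993 m below the surface.

d_top ≈ 7.41 m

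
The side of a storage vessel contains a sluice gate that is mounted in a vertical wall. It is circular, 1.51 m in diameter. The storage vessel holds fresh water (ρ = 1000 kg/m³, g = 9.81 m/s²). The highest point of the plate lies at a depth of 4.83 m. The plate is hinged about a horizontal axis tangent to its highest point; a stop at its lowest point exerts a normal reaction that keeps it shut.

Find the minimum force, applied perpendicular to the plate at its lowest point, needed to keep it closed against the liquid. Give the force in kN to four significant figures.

γ = ρg = 1000 × 9.81 = 9810 N/m³ = 9.81 kN/m³.
The centroid is at the centre, 0.755 m below the top of the plate, so the centroid depth is h_c = 4.83 + 0.755 = 5.585 m.
A = π(0.755)² = 1.79079 m².
Resultant F = γ·h_c·A = 9.81 × 5.585 × 1.79079 = 98.1153 kN.
I_c = πr⁴/4 = π × 0.755⁴/4 = 0.255198 m⁴.
Centre of pressure: y_p = y_c + I_c/(y_c·A) = 5.585 + 0.255198/(5.585 × 1.79079) = 5.585 + 0.0255158 = 5.61052 m along the plane.
The resultant acts 0.755 + 0.0255158 = 0.780516 m (along the plate) below the hinge at the top edge, so the moment about the hinge is M = F × 0.780516 = 98.1153 × 0.780516 = 76.5806 kN·m.
A normal force at the bottom, 1.51 m from the hinge, must supply this moment: P = 76.5806/1.51 = 50.7156 kN.

P ≈ 50.72 kN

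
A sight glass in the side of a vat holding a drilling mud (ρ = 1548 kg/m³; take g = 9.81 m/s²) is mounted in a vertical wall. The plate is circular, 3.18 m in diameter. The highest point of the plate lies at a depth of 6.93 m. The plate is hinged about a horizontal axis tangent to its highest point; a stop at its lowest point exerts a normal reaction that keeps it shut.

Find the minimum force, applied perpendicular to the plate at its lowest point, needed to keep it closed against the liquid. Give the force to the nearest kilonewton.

P ≈ 538 kN

γ = ρg = 1548 × 9.81 / 1000 = 15.18588 kN/m³.
The centroid is at the centre, 1.59 m below the top of the plate, so the centroid depth is h_c = 6.93 + 1.59 = 8.52 m.
A = π(1.59)² = 7.94226 m².
Resultant F = γ·h_c·A = 15.18588 × 8.52 × 7.94226 = 1027.6 kN.
I_c = πr⁴/4 = π × 1.59⁴/4 = 5.01971 m⁴.
Centre of pressure: y_p = y_c + I_c/(y_c·A) = 8.52 + 5.01971/(8.52 × 7.94226) = 8.52 + 0.0741814 = 8.59418 m along the plane.
The resultant acts 1.59 + 0.0741814 = 1.66418 m (along the plate) below the hinge at the top edge, so the moment about the hinge is M = F × 1.66418 = 1027.6 × 1.66418 = 1710.11 kN·m.
A normal force at the bottom, 3.18 m from the hinge, must supply this moment: P = 1710.11/3.18 = 537.77 kN.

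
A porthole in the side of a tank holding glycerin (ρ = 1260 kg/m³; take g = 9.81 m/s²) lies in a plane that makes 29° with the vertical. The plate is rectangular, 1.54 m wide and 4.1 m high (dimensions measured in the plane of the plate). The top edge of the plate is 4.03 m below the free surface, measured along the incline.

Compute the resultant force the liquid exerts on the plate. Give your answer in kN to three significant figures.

F ≈ 415 kN

γ = ρg = 1260 × 9.81 / 1000 = 12.3606 kN/m³.
The plate makes 29° with the vertical, i.e. θ = 90° − 29° = 61° to the horizontal. Measuring y along the incline from the free-surface line, vertical depth h = y·sinθ with sinθ = 0.874620.
The centroid lies 4.1/2 = 2.05 m below the top edge, so y_c = 4.03 + 2.05 = 6.08 m and h_c = 6.08 × 0.874620 = 5.31769 m.
A = 1.54 × 4.1 = 6.314 m².
Resultant F = γ·h_c·A = 12.3606 × 5.31769 × 6.314 = 415.018 kN.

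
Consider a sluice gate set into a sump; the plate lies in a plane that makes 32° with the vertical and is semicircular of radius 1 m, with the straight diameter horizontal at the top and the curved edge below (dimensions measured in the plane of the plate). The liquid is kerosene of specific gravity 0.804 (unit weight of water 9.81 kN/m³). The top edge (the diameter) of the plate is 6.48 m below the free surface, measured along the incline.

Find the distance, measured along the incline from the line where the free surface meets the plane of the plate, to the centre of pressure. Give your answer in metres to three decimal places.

y_p = 6.915 m

γ = 0.804 × 9.81 = 7.88724 kN/m³.
The plate makes 32° with the vertical, i.e. θ = 90° − 32° = 58° to the horizontal. Measuring y along the incline from the free-surface line, vertical depth h = y·sinθ with sinθ = 0.848048.
The centroid of a semicircle lies 4r/(3π) = 0.424413 m from the diameter, here below the top edge, so y_c = 6.48 + 0.424413 = 6.90441 m and h_c = 6.90441 × 0.848048 = 5.85527 m.
A = πr²/2 = π × 1²/2 = 1.5708 m².
Resultant F = γ·h_c·A = 7.88724 × 5.85527 × 1.5708 = 72.5426 kN.
I_c = (π/8 − 8/(9π))·r⁴ = 0.109757 × 1⁴ = 0.109757 m⁴.
Centre of pressure: y_p = y_c + I_c/(y_c·A) = 6.90441 + 0.109757/(6.90441 × 1.5708) = 6.90441 + 0.0101201 = 6.91453 m along the plane.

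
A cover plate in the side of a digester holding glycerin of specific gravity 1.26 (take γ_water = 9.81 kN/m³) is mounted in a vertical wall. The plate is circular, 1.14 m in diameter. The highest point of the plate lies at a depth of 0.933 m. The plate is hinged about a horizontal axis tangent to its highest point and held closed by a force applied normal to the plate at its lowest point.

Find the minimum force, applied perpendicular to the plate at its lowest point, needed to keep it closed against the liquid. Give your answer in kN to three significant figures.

γ = 1.26 × 9.81 = 12.3606 kN/m³.
The centroid is at the centre, 0.57 m below the top of the plate, so the centroid depth is h_c = 0.933 + 0.57 = 1.503 m.
A = π(0.57)² = 1.0207 m².
Resultant F = γ·h_c·A = 12.3606 × 1.503 × 1.0207 = 18.9625 kN.
I_c = πr⁴/4 = π × 0.57⁴/4 = 0.0829066 m⁴.
Centre of pressure: y_p = y_c + I_c/(y_c·A) = 1.503 + 0.0829066/(1.503 × 1.0207) = 1.503 + 0.0540421 = 1.55704 m along the plane.
The resultant acts 0.57 + 0.0540421 = 0.624042 m (along the plate) below the hinge at the top edge, so the moment about the hinge is M = F × 0.624042 = 18.9625 × 0.624042 = 11.8334 kN·m.
A normal force at the bottom, 1.14 m from the hinge, must supply this moment: P = 11.8334/1.14 = 10.3802 kN.

P ≈ 10.4 kN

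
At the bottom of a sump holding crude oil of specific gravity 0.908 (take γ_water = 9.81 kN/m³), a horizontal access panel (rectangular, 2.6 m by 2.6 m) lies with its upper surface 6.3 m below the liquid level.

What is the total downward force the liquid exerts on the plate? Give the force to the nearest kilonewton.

γ = 0.908 × 9.81 = 8.90748 kN/m³.
The plate is horizontal, so pressure is uniform at p = γ·h = 8.90748 × 6.3 = 56.1171 kN/m².
A = 2.6 × 2.6 = 6.76 m².
F = p·A = 56.1171 × 6.76 = 379.352 kN.

F ≈ 379 kN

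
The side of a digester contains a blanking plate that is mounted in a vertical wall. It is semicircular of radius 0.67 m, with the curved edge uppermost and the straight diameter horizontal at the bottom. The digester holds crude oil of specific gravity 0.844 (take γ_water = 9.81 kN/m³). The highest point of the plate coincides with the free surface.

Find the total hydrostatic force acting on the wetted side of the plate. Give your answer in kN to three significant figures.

F ≈ 2.25 kN

γ = 0.844 × 9.81 = 8.27964 kN/m³.
The centroid lies 4r/(3π) = 0.284357 m above the diameter, so r − 4r/(3π) = 0.67 − 0.284357 = 0.385643 m below the topmost point, so the centroid depth is h_c = 0.385643 m.
A = πr²/2 = π × 0.67²/2 = 0.70513 m².
Resultant F = γ·h_c·A = 8.27964 × 0.385643 × 0.70513 = 2.25147 kN.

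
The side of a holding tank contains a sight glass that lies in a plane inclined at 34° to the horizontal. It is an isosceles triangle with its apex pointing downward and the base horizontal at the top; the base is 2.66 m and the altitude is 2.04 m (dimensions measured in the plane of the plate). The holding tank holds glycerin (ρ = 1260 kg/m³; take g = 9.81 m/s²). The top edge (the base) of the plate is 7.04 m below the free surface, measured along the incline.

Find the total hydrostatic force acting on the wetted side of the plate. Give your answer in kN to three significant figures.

γ = ρg = 1260 × 9.81 / 1000 = 12.3606 kN/m³.
Let θ = 34° be the plate's angle to the horizontal; measure y along the incline from where the plane meets the free surface. Vertical depth h = y·sinθ with sinθ = 0.559193.
With the apex down, the centroid sits h/3 = 2.04/3 = 0.68 m below the base (the top edge), so y_c = 7.04 + 0.68 = 7.72 m and h_c = 7.72 × 0.559193 = 4.31697 m.
A = ½ × 2.66 × 2.04 = 2.7132 m².
Resultant F = γ·h_c·A = 12.3606 × 4.31697 × 2.7132 = 144.777 kN.

F ≈ 145 kN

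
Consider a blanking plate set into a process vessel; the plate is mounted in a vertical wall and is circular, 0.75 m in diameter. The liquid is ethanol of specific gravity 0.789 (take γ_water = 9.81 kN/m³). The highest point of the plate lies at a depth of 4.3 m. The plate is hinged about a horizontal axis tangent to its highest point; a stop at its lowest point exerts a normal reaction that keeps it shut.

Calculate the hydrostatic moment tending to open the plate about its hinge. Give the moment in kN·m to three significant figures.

M ≈ 6.11 kN·m

γ = 0.789 × 9.81 = 7.74009 kN/m³.
The centroid is at the centre, 0.375 m below the top of the plate, so the centroid depth is h_c = 4.3 + 0.375 = 4.675 m.
A = π(0.375)² = 0.441786 m².
Resultant F = γ·h_c·A = 7.74009 × 4.675 × 0.441786 = 15.986 kN.
I_c = πr⁴/4 = π × 0.375⁴/4 = 0.0155316 m⁴.
Centre of pressure: y_p = y_c + I_c/(y_c·A) = 4.675 + 0.0155316/(4.675 × 0.441786) = 4.675 + 0.00752008 = 4.68252 m along the plane.
The resultant acts 0.375 + 0.00752008 = 0.38252 m (along the plate) below the hinge at the top edge, so the moment about the hinge is M = F × 0.38252 = 15.986 × 0.38252 = 6.11496 kN·m.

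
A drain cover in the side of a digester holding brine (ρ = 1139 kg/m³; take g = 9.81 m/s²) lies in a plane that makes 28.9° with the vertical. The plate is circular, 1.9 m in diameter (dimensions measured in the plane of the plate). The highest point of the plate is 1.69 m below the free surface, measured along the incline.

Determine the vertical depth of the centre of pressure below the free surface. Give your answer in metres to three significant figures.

h_p = 2.39 m

γ = ρg = 1139 × 9.81 / 1000 = 11.17359 kN/m³.
The plate makes 28.9° with the vertical, i.e. θ = 90° − 28.9° = 61.1° to the horizontal. Measuring y along the incline from the free-surface line, vertical depth h = y·sinθ with sinθ = 0.875465.
The centroid is at the centre, 0.95 m below the top of the plate, so y_c = 1.69 + 0.95 = 2.64 m and h_c = 2.64 × 0.875465 = 2.31123 m.
A = π(0.95)² = 2.83529 m².
Resultant F = γ·h_c·A = 11.17359 × 2.31123 × 2.83529 = 73.2206 kN.
I_c = πr⁴/4 = π × 0.95⁴/4 = 0.639712 m⁴.
Centre of pressure: y_p = y_c + I_c/(y_c·A) = 2.64 + 0.639712/(2.64 × 2.83529) = 2.64 + 0.085464 = 2.72546 m along the plane.
Vertically, h_p = y_p·sinθ = 2.72546 × 0.875465 = 2.38604 m.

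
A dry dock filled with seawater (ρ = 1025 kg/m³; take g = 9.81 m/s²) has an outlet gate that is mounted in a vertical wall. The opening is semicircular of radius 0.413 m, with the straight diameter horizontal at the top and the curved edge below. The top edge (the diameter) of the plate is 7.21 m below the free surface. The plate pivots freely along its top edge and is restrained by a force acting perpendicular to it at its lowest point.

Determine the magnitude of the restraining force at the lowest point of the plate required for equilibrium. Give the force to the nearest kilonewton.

P ≈ 9 kN

γ = ρg = 1025 × 9.81 / 1000 = 10.05525 kN/m³.
The centroid of a semicircle lies 4r/(3π) = 0.175283 m from the diameter, here below the top edge, so the centroid depth is h_c = 7.21 + 0.175283 = 7.38528 m.
A = πr²/2 = π × 0.413²/2 = 0.267929 m².
Resultant F = γ·h_c·A = 10.05525 × 7.38528 × 0.267929 = 19.8966 kN.
I_c = (π/8 − 8/(9π))·r⁴ = 0.109757 × 0.413⁴ = 0.00319325 m⁴.
Centre of pressure: y_p = y_c + I_c/(y_c·A) = 7.38528 + 0.00319325/(7.38528 × 0.267929) = 7.38528 + 0.00161379 = 7.38689 m along the plane.
The resultant acts 0.175283 + 0.00161379 = 0.176897 m (along the plate) below the hinge at the top edge, so the moment about the hinge is M = F × 0.176897 = 19.8966 × 0.176897 = 3.51965 kN·m.
A normal force at the bottom, 0.413 m from the hinge, must supply this moment: P = 3.51965/0.413 = 8.52215 kN.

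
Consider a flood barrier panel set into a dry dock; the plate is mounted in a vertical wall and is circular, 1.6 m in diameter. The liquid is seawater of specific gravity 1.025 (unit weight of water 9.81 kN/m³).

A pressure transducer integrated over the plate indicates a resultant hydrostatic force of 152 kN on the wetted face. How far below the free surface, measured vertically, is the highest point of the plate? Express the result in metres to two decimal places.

γ = 1.025 × 9.81 = 10.05525 kN/m³.
A = π(0.8)² = 2.01062 m².
From F = γ·h_c·A, the centroid depth is h_c = 152/(10.05525 × 2.01062) = 7.51832 m.
The centroid is at the centre, 0.8 m below the top of the plate, so the highest point sits at h_top = 7.51832 − 0.8 = 6.71832 m below the surface.

d_top ≈ 6.72 m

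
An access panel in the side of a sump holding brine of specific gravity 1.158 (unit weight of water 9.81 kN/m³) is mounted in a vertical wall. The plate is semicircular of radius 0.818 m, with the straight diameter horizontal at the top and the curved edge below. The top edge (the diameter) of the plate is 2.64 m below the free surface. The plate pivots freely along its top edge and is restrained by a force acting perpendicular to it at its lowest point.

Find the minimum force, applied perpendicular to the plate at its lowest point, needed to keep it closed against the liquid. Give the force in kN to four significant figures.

P ≈ 15.82 kN

γ = 1.158 × 9.81 = 11.35998 kN/m³.
The centroid of a semicircle lies 4r/(3π) = 0.34717 m from the diameter, here below the top edge, so the centroid depth is h_c = 2.64 + 0.34717 = 2.98717 m.
A = πr²/2 = π × 0.818²/2 = 1.05106 m².
Resultant F = γ·h_c·A = 11.35998 × 2.98717 × 1.05106 = 35.6669 kN.
I_c = (π/8 − 8/(9π))·r⁴ = 0.109757 × 0.818⁴ = 0.0491412 m⁴.
Centre of pressure: y_p = y_c + I_c/(y_c·A) = 2.98717 + 0.0491412/(2.98717 × 1.05106) = 2.98717 + 0.0156516 = 3.00282 m along the plane.
The resultant acts 0.34717 + 0.0156516 = 0.362822 m (along the plate) below the hinge at the top edge, so the moment about the hinge is M = F × 0.362822 = 35.6669 × 0.362822 = 12.9407 kN·m.
A normal force at the bottom, 0.818 m from the hinge, must supply this moment: P = 12.9407/0.818 = 15.8199 kN.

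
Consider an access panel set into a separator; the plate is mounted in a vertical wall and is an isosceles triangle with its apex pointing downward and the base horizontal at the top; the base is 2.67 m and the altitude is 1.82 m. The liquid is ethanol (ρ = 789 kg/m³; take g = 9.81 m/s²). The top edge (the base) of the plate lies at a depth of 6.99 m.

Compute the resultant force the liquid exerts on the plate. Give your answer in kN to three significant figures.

γ = ρg = 789 × 9.81 / 1000 = 7.74009 kN/m³.
With the apex down, the centroid sits h/3 = 1.82/3 = 0.606667 m below the base (the top edge), so the centroid depth is h_c = 6.99 + 0.606667 = 7.59667 m.
A = ½ × 2.67 × 1.82 = 2.4297 m².
Resultant F = γ·h_c·A = 7.74009 × 7.59667 × 2.4297 = 142.864 kN.

F ≈ 143 kN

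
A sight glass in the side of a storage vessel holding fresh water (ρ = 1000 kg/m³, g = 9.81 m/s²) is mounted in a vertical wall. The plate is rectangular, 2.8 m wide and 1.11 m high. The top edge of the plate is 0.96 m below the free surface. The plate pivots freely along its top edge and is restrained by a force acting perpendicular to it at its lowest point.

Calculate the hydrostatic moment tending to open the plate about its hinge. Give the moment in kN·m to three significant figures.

γ = ρg = 1000 × 9.81 = 9810 N/m³ = 9.81 kN/m³.
The centroid lies 1.11/2 = 0.555 m below the top edge, so the centroid depth is h_c = 0.96 + 0.555 = 1.515 m.
A = 2.8 × 1.11 = 3.108 m².
Resultant F = γ·h_c·A = 9.81 × 1.515 × 3.108 = 46.1916 kN.
I_c = b·h³/12 = 2.8 × 1.11³/12 = 0.319114 m⁴.
Centre of pressure: y_p = y_c + I_c/(y_c·A) = 1.515 + 0.319114/(1.515 × 3.108) = 1.515 + 0.0677723 = 1.58277 m along the plane.
The resultant acts 0.555 + 0.0677723 = 0.622772 m (along the plate) below the hinge at the top edge, so the moment about the hinge is M = F × 0.622772 = 46.1916 × 0.622772 = 28.7668 kN·m.

M ≈ 28.8 kN·m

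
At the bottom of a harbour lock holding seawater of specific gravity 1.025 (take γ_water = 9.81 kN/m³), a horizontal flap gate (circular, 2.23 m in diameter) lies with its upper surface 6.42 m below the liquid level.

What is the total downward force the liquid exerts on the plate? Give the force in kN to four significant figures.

γ = 1.025 × 9.81 = 10.05525 kN/m³.
The plate is horizontal, so pressure is uniform at p = γ·h = 10.05525 × 6.42 = 64.5547 kN/m².
A = π(1.115)² = 3.90571 m².
F = p·A = 64.5547 × 3.90571 = 252.132 kN.

F ≈ 252.1 kN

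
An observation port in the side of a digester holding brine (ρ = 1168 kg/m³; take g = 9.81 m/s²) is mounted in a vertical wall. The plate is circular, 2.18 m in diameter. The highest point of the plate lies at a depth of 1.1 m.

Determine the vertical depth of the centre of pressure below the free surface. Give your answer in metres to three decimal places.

γ = ρg = 1168 × 9.81 / 1000 = 11.45808 kN/m³.
The centroid is at the centre, 1.09 m below the top of the plate, so the centroid depth is h_c = 1.1 + 1.09 = 2.19 m.
A = π(1.09)² = 3.73253 m².
Resultant F = γ·h_c·A = 11.45808 × 2.19 × 3.73253 = 93.6611 kN.
I_c = πr⁴/4 = π × 1.09⁴/4 = 1.10865 m⁴.
Centre of pressure: y_p = y_c + I_c/(y_c·A) = 2.19 + 1.10865/(2.19 × 3.73253) = 2.19 + 0.135627 = 2.32563 m along the plane.

h_p = 2.326 m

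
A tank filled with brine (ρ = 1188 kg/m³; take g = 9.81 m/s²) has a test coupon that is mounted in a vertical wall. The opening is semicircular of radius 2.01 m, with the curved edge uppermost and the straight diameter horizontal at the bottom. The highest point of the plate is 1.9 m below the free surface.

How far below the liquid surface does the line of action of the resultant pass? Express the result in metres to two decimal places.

h_p = 3.15 m

γ = ρg = 1188 × 9.81 / 1000 = 11.65428 kN/m³.
The centroid lies 4r/(3π) = 0.85307 m above the diameter, so r − 4r/(3π) = 2.01 − 0.85307 = 1.15693 m below the topmost point, so the centroid depth is h_c = 1.9 + 1.15693 = 3.05693 m.
A = πr²/2 = π × 2.01²/2 = 6.34617 m².
Resultant F = γ·h_c·A = 11.65428 × 3.05693 × 6.34617 = 226.091 kN.
I_c = (π/8 − 8/(9π))·r⁴ = 0.109757 × 2.01⁴ = 1.7915 m⁴.
Centre of pressure: y_p = y_c + I_c/(y_c·A) = 3.05693 + 1.7915/(3.05693 × 6.34617) = 3.05693 + 0.0923463 = 3.14928 m along the plane.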